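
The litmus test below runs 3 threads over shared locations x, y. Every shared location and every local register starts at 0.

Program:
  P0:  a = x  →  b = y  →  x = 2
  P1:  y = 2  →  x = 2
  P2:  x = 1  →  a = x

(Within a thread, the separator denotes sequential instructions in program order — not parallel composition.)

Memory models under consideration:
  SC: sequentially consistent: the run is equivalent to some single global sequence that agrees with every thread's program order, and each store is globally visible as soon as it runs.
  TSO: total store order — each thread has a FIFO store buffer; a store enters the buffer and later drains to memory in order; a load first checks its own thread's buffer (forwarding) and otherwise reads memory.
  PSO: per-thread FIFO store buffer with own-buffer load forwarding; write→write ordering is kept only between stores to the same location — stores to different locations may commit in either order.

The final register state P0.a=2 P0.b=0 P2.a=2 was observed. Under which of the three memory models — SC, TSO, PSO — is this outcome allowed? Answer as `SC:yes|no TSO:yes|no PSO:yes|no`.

outcome vector order: (P0.a,P0.b,P2.a)
[SC] allowed = {0/0/1 0/0/2 0/2/1 0/2/2 1/0/1 1/0/2 1/2/1 1/2/2 2/2/1 2/2/2}
[TSO] allowed = {0/0/1 0/0/2 0/2/1 0/2/2 1/0/1 1/0/2 1/2/1 1/2/2 2/2/1 2/2/2}
[PSO] allowed = {0/0/1 0/0/2 0/2/1 0/2/2 1/0/1 1/0/2 1/2/1 1/2/2 2/0/1 2/0/2 2/2/1 2/2/2}
target 2/0/2 ∈ {PSO}

SC:no TSO:no PSO:yes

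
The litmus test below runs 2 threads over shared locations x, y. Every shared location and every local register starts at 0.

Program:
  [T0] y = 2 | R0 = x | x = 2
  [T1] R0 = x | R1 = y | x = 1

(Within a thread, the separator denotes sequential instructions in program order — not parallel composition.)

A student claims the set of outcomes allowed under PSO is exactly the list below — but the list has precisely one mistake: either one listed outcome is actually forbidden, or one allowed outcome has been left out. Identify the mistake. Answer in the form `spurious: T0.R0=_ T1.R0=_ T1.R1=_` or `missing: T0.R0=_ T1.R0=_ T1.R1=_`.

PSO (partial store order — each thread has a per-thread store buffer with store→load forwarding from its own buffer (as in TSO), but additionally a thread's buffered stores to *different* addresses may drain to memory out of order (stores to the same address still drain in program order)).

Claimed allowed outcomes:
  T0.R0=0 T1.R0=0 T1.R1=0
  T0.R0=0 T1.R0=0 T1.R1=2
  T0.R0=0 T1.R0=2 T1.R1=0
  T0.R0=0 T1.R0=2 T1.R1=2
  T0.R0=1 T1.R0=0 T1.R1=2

outcome vector order: (T0.R0,T1.R0,T1.R1)
[PSO] allowed = {(0,0,0) (0,0,2) (0,2,0) (0,2,2) (1,0,0) (1,0,2)}
PSO∖claimed = {(1,0,0)}

missing: T0.R0=1 T1.R0=0 T1.R1=0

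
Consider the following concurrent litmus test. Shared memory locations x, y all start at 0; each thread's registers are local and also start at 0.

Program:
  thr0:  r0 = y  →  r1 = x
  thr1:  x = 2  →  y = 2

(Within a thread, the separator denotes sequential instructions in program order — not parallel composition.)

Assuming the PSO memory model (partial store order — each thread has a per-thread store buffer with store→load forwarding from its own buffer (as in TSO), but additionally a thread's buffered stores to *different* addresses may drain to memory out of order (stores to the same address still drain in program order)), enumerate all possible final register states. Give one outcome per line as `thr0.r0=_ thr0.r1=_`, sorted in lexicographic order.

thr0.r0=0 thr0.r1=0
thr0.r0=0 thr0.r1=2
thr0.r0=2 thr0.r1=0
thr0.r0=2 thr0.r1=2

outcome vector order: (thr0.r0,thr0.r1)
|PSO outcomes| = 4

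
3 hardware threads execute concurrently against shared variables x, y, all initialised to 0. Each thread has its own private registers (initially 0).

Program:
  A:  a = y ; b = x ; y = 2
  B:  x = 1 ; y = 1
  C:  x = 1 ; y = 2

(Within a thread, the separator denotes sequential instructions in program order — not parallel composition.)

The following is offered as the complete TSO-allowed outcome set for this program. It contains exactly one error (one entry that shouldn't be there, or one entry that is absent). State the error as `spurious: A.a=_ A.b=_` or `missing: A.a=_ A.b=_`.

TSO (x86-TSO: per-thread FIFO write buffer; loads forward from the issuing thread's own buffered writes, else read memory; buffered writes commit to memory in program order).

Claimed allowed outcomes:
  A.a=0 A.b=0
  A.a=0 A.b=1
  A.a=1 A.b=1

missing: A.a=2 A.b=1

outcome vector order: (A.a,A.b)
TSO: 4 outcomes — {<0 0>; <0 1>; <1 1>; <2 1>}
TSO∖claimed = {<2 1>}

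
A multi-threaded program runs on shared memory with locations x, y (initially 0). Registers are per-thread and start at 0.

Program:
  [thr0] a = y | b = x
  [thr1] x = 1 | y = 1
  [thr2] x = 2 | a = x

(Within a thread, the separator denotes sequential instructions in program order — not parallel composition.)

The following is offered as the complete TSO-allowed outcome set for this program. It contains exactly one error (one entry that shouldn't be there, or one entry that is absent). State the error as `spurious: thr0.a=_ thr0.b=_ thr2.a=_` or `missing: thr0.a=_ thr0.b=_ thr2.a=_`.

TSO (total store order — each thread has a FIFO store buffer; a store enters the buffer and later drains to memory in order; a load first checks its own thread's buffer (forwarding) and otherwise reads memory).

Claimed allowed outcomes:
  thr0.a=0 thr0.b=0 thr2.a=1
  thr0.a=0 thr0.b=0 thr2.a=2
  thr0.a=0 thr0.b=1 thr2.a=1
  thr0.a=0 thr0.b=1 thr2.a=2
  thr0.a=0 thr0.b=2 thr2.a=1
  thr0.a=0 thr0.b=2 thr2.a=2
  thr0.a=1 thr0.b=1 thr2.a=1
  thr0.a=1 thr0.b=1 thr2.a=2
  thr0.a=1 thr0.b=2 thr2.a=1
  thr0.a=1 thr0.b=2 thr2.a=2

spurious: thr0.a=1 thr0.b=2 thr2.a=1

outcome vector order: (thr0.a,thr0.b,thr2.a)
TSO (9): <0 0 1> <0 0 2> <0 1 1> <0 1 2> <0 2 1> <0 2 2> <1 1 1> <1 1 2> <1 2 2>
claimed∖TSO = {<1 2 1>}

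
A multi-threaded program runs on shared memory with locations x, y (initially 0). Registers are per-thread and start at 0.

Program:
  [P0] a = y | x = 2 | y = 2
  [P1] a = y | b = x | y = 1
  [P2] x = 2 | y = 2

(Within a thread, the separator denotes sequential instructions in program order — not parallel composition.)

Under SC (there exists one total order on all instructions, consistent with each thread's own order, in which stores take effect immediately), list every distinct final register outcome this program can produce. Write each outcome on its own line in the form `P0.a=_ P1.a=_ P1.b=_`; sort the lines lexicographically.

outcome vector order: (P0.a,P1.a,P1.b)
|SC outcomes| = 9

P0.a=0 P1.a=0 P1.b=0
P0.a=0 P1.a=0 P1.b=2
P0.a=0 P1.a=2 P1.b=2
P0.a=1 P1.a=0 P1.b=0
P0.a=1 P1.a=0 P1.b=2
P0.a=1 P1.a=2 P1.b=2
P0.a=2 P1.a=0 P1.b=0
P0.a=2 P1.a=0 P1.b=2
P0.a=2 P1.a=2 P1.b=2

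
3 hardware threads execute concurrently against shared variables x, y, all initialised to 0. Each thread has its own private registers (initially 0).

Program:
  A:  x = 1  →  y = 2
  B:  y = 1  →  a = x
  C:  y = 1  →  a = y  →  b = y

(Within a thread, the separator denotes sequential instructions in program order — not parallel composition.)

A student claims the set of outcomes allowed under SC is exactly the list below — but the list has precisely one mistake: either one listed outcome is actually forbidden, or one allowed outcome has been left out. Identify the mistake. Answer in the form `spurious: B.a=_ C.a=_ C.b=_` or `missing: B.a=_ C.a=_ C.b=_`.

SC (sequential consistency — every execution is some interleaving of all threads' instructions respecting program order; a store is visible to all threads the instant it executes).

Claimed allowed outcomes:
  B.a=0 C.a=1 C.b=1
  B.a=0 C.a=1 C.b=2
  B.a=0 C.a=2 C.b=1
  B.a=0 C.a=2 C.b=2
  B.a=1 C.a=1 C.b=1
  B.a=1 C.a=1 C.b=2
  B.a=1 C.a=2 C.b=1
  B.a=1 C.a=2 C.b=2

outcome vector order: (B.a,C.a,C.b)
under SC → (0,1,1); (0,1,2); (0,2,2); (1,1,1); (1,1,2); (1,2,1); (1,2,2)
claimed∖SC = {(0,2,1)}

spurious: B.a=0 C.a=2 C.b=1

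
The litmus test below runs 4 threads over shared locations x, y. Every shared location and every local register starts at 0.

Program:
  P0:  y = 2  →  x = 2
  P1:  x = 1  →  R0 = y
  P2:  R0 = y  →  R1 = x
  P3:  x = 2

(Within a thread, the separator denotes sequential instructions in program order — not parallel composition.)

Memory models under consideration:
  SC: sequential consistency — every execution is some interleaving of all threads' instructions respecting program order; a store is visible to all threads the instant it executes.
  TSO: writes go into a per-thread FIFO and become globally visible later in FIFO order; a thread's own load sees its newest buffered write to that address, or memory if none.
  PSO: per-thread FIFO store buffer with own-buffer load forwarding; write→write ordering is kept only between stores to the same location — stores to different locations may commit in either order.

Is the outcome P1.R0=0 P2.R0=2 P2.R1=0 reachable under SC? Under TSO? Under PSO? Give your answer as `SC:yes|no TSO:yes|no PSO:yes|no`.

outcome vector order: (P1.R0,P2.R0,P2.R1)
SC: 11 outcomes — {000, 001, 002, 021, 022, 200, 201, 202, 220, 221, 222}
TSO: 12 outcomes — {000, 001, 002, 020, 021, 022, 200, 201, 202, 220, 221, 222}
PSO: 12 outcomes — {000, 001, 002, 020, 021, 022, 200, 201, 202, 220, 221, 222}
target 020 ∈ {TSO,PSO}

SC:no TSO:yes PSO:yes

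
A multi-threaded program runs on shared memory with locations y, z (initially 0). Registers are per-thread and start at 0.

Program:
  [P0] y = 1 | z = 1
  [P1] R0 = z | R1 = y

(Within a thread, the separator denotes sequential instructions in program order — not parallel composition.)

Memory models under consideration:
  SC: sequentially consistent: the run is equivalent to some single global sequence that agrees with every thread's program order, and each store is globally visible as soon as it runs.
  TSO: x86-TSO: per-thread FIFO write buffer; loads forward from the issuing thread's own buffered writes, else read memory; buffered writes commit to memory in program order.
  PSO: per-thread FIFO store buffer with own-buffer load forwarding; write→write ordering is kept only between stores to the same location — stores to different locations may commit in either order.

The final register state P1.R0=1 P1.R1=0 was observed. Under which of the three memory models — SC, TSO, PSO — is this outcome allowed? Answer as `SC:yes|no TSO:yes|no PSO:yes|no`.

outcome vector order: (P1.R0,P1.R1)
SC (3): (0,0); (0,1); (1,1)
TSO (3): (0,0); (0,1); (1,1)
PSO (4): (0,0); (0,1); (1,0); (1,1)
target (1,0) ∈ {PSO}

SC:no TSO:no PSO:yes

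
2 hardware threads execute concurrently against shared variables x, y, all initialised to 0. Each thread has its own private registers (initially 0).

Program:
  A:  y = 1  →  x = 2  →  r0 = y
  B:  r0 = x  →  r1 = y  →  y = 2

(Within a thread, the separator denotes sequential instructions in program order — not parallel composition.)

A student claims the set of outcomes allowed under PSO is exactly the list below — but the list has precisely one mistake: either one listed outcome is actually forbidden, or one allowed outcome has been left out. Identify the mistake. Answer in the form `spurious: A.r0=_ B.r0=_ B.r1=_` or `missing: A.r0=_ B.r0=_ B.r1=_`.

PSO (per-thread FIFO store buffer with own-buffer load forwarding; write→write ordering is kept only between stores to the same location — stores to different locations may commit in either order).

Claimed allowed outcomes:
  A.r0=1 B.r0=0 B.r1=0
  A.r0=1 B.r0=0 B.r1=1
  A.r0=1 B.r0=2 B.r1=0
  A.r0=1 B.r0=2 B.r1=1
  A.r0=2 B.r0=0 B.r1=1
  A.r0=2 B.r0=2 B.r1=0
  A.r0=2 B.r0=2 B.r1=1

missing: A.r0=2 B.r0=0 B.r1=0

outcome vector order: (A.r0,B.r0,B.r1)
PSO: 8 outcomes — {100 101 120 121 200 201 220 221}
PSO∖claimed = {200}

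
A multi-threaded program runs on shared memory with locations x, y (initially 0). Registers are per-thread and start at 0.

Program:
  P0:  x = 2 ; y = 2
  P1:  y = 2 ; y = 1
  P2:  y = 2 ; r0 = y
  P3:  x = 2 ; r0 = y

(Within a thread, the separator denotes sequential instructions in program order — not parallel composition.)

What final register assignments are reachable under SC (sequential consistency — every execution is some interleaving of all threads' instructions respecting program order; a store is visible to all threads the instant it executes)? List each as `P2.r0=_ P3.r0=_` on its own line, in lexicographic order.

P2.r0=1 P3.r0=0
P2.r0=1 P3.r0=1
P2.r0=1 P3.r0=2
P2.r0=2 P3.r0=0
P2.r0=2 P3.r0=1
P2.r0=2 P3.r0=2

outcome vector order: (P2.r0,P3.r0)
|SC outcomes| = 6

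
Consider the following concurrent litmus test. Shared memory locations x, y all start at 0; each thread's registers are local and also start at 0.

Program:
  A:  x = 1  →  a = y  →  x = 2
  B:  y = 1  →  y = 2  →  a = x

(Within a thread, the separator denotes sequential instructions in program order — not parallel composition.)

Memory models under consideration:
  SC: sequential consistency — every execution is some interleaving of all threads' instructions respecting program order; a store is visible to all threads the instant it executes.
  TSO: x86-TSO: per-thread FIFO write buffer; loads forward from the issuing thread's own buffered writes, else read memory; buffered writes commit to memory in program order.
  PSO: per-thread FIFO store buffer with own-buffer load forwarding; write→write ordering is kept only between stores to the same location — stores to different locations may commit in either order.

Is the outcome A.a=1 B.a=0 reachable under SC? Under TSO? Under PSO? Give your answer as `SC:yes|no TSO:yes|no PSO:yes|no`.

outcome vector order: (A.a,B.a)
[SC] allowed = {0/1 0/2 1/1 1/2 2/0 2/1 2/2}
[TSO] allowed = {0/0 0/1 0/2 1/0 1/1 1/2 2/0 2/1 2/2}
[PSO] allowed = {0/0 0/1 0/2 1/0 1/1 1/2 2/0 2/1 2/2}
target 1/0 ∈ {TSO,PSO}

SC:no TSO:yes PSO:yes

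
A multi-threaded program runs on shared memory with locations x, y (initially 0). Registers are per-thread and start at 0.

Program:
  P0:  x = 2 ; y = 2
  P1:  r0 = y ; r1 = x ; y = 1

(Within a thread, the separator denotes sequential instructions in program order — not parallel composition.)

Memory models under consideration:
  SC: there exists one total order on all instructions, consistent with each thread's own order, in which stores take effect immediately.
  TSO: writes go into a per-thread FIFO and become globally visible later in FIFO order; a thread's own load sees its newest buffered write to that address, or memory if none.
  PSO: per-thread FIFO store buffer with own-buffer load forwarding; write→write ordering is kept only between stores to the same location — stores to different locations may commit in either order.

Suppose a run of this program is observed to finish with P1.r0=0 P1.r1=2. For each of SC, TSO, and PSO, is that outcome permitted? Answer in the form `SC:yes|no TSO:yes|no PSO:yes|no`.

SC:yes TSO:yes PSO:yes

outcome vector order: (P1.r0,P1.r1)
[SC] allowed = {<0 0>; <0 2>; <2 2>}
[TSO] allowed = {<0 0>; <0 2>; <2 2>}
[PSO] allowed = {<0 0>; <0 2>; <2 0>; <2 2>}
target <0 2> ∈ {SC,TSO,PSO}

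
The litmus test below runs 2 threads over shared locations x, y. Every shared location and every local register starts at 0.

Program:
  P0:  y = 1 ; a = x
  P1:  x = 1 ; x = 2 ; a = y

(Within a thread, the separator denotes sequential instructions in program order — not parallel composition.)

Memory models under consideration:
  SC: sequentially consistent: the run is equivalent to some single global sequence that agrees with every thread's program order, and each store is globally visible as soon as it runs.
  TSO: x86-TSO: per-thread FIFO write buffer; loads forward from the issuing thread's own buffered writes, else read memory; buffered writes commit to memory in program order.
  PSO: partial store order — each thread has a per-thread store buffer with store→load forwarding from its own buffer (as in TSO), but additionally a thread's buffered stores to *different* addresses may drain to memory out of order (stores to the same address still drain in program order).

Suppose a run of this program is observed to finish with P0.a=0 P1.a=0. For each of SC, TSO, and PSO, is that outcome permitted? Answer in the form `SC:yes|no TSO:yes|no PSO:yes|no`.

outcome vector order: (P0.a,P1.a)
under SC → <0 1> <1 1> <2 0> <2 1>
under TSO → <0 0> <0 1> <1 0> <1 1> <2 0> <2 1>
under PSO → <0 0> <0 1> <1 0> <1 1> <2 0> <2 1>
target <0 0> ∈ {TSO,PSO}

SC:no TSO:yes PSO:yes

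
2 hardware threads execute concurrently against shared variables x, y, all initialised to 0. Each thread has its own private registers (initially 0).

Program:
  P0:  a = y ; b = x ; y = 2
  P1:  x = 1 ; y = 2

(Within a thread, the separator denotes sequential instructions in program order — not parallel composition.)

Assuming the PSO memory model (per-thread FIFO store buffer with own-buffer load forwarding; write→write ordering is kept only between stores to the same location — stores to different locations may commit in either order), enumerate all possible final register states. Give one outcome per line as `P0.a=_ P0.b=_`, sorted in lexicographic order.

P0.a=0 P0.b=0
P0.a=0 P0.b=1
P0.a=2 P0.b=0
P0.a=2 P0.b=1

outcome vector order: (P0.a,P0.b)
|PSO outcomes| = 4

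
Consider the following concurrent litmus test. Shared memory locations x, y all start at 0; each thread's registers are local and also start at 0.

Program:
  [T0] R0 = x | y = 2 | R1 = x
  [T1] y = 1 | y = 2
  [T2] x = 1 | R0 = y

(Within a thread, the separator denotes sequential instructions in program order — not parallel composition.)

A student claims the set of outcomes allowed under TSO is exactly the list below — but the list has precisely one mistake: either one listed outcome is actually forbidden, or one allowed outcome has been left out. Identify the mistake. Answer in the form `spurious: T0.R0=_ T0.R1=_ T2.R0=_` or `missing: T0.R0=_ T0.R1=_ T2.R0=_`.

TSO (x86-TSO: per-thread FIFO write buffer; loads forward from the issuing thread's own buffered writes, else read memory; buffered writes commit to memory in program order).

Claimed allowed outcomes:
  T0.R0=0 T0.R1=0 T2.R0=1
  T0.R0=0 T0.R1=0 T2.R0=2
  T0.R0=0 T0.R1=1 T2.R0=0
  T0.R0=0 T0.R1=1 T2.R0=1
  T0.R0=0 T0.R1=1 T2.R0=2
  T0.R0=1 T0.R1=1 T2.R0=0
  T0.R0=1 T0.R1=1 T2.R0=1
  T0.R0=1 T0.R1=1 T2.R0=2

missing: T0.R0=0 T0.R1=0 T2.R0=0

outcome vector order: (T0.R0,T0.R1,T2.R0)
TSO (9): 0/0/0, 0/0/1, 0/0/2, 0/1/0, 0/1/1, 0/1/2, 1/1/0, 1/1/1, 1/1/2
TSO∖claimed = {0/0/0}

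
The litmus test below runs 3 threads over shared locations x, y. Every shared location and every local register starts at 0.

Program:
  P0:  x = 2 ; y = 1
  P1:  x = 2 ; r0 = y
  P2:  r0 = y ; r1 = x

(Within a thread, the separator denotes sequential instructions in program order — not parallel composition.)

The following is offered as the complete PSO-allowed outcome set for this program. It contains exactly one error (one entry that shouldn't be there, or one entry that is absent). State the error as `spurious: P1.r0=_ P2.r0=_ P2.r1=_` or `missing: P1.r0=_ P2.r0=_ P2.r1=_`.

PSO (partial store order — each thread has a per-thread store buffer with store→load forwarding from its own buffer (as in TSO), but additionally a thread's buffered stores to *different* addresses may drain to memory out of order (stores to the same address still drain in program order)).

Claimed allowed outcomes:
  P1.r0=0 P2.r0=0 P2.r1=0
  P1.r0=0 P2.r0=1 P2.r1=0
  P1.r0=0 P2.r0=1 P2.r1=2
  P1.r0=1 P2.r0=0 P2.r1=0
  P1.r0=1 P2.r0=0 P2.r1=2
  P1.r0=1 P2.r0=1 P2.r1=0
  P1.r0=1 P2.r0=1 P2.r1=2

missing: P1.r0=0 P2.r0=0 P2.r1=2

outcome vector order: (P1.r0,P2.r0,P2.r1)
PSO: 8 outcomes — {(0,0,0), (0,0,2), (0,1,0), (0,1,2), (1,0,0), (1,0,2), (1,1,0), (1,1,2)}
PSO∖claimed = {(0,0,2)}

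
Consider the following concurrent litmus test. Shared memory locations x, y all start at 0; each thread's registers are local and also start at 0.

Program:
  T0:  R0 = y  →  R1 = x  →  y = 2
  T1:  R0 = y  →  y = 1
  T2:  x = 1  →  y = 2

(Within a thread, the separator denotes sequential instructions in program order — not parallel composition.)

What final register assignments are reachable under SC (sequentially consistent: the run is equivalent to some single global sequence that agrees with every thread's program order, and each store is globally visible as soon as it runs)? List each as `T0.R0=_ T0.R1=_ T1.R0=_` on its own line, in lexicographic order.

T0.R0=0 T0.R1=0 T1.R0=0
T0.R0=0 T0.R1=0 T1.R0=2
T0.R0=0 T0.R1=1 T1.R0=0
T0.R0=0 T0.R1=1 T1.R0=2
T0.R0=1 T0.R1=0 T1.R0=0
T0.R0=1 T0.R1=1 T1.R0=0
T0.R0=1 T0.R1=1 T1.R0=2
T0.R0=2 T0.R1=1 T1.R0=0
T0.R0=2 T0.R1=1 T1.R0=2

outcome vector order: (T0.R0,T0.R1,T1.R0)
|SC outcomes| = 9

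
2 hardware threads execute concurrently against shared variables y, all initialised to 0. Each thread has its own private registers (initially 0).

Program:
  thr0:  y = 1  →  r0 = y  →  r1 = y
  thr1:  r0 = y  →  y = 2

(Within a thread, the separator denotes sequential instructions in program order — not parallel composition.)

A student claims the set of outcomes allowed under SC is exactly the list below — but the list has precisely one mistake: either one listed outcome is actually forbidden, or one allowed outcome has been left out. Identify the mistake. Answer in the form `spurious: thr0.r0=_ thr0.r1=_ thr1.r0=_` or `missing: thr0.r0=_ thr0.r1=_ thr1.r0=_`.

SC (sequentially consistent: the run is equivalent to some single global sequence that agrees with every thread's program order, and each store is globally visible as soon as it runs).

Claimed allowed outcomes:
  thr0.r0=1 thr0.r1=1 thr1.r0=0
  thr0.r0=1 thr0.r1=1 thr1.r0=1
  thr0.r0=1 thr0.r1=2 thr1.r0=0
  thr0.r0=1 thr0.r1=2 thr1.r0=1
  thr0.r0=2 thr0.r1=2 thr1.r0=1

outcome vector order: (thr0.r0,thr0.r1,thr1.r0)
under SC → 110 111 120 121 220 221
SC∖claimed = {220}

missing: thr0.r0=2 thr0.r1=2 thr1.r0=0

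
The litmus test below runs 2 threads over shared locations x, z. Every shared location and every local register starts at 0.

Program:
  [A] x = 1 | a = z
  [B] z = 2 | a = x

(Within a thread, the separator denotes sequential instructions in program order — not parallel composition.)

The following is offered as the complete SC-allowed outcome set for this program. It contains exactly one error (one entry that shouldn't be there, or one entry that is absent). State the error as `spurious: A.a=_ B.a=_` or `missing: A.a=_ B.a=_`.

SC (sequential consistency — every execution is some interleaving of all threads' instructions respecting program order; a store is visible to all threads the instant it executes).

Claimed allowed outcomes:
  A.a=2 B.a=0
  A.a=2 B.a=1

outcome vector order: (A.a,B.a)
under SC → 0/1 2/0 2/1
SC∖claimed = {0/1}

missing: A.a=0 B.a=1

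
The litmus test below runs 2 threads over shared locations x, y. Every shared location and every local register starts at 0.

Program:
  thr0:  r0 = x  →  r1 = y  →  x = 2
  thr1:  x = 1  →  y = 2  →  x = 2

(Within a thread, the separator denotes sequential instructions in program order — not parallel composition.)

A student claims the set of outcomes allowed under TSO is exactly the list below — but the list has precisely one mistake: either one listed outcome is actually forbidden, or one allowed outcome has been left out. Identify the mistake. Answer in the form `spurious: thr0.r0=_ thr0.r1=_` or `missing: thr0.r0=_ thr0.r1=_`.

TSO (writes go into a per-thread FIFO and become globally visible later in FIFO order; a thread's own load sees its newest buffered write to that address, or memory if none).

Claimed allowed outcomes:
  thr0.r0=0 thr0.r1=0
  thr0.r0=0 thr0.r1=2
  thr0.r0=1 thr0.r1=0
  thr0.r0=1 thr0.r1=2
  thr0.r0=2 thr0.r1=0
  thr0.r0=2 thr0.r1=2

spurious: thr0.r0=2 thr0.r1=0

outcome vector order: (thr0.r0,thr0.r1)
under TSO → 00; 02; 10; 12; 22
claimed∖TSO = {20}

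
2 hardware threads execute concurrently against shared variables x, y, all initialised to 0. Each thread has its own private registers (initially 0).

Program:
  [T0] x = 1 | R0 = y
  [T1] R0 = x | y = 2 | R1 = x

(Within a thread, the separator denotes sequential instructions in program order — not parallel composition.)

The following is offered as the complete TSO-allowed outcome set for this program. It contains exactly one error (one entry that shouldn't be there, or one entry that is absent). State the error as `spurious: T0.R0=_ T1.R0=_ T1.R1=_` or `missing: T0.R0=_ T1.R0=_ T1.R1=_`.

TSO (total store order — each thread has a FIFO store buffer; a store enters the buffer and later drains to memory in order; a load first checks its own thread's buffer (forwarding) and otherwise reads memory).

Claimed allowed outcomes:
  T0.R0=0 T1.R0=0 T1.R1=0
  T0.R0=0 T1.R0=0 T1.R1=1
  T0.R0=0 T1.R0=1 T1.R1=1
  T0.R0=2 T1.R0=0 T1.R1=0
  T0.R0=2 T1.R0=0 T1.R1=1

outcome vector order: (T0.R0,T1.R0,T1.R1)
TSO: 6 outcomes — {<0 0 0>; <0 0 1>; <0 1 1>; <2 0 0>; <2 0 1>; <2 1 1>}
TSO∖claimed = {<2 1 1>}

missing: T0.R0=2 T1.R0=1 T1.R1=1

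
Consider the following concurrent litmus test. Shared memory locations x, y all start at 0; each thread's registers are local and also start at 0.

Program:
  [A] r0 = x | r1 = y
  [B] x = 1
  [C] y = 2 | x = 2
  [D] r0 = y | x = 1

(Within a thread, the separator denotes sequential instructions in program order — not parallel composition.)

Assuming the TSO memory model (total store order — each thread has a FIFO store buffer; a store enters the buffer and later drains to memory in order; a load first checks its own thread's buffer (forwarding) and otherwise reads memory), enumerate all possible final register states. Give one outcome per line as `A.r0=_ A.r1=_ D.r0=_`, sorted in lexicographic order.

A.r0=0 A.r1=0 D.r0=0
A.r0=0 A.r1=0 D.r0=2
A.r0=0 A.r1=2 D.r0=0
A.r0=0 A.r1=2 D.r0=2
A.r0=1 A.r1=0 D.r0=0
A.r0=1 A.r1=0 D.r0=2
A.r0=1 A.r1=2 D.r0=0
A.r0=1 A.r1=2 D.r0=2
A.r0=2 A.r1=2 D.r0=0
A.r0=2 A.r1=2 D.r0=2

outcome vector order: (A.r0,A.r1,D.r0)
|TSO outcomes| = 10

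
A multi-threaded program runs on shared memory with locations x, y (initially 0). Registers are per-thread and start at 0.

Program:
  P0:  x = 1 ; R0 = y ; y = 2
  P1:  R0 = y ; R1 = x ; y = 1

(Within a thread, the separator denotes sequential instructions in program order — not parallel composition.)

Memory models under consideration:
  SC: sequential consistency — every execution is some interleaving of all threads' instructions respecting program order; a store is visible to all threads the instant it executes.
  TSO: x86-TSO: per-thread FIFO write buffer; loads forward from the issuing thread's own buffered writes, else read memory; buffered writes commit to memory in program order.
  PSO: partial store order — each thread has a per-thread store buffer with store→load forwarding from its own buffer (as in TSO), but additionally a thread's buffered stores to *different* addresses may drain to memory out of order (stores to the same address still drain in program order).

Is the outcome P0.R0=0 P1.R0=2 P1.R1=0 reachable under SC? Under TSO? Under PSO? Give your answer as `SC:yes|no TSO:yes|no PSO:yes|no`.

SC:no TSO:no PSO:yes

outcome vector order: (P0.R0,P1.R0,P1.R1)
[SC] allowed = {000 001 021 100 101}
[TSO] allowed = {000 001 021 100 101}
[PSO] allowed = {000 001 020 021 100 101}
target 020 ∈ {PSO}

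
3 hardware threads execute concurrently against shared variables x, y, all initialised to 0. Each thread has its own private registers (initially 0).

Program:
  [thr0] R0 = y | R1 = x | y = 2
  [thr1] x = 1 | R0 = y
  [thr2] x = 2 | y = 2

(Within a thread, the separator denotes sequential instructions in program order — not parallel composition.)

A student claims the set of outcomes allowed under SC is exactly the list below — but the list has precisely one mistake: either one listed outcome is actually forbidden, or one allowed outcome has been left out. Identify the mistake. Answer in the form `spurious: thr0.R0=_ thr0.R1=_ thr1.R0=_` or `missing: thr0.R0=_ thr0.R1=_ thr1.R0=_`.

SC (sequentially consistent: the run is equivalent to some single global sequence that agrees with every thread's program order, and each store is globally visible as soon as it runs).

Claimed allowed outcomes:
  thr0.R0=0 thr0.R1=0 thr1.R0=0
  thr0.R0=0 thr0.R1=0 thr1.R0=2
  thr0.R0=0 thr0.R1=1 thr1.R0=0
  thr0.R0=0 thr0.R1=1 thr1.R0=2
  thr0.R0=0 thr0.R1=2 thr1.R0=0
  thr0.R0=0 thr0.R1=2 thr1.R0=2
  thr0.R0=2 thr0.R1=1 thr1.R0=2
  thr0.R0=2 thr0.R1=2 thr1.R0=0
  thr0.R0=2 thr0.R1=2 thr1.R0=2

missing: thr0.R0=2 thr0.R1=1 thr1.R0=0

outcome vector order: (thr0.R0,thr0.R1,thr1.R0)
SC (10): 0/0/0, 0/0/2, 0/1/0, 0/1/2, 0/2/0, 0/2/2, 2/1/0, 2/1/2, 2/2/0, 2/2/2
SC∖claimed = {2/1/0}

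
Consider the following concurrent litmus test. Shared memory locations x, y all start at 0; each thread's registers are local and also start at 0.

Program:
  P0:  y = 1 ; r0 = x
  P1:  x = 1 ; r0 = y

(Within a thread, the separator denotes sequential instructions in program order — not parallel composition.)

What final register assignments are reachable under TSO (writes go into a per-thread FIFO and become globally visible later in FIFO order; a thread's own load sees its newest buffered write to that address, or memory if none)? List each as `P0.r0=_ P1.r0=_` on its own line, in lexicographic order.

outcome vector order: (P0.r0,P1.r0)
|TSO outcomes| = 4

P0.r0=0 P1.r0=0
P0.r0=0 P1.r0=1
P0.r0=1 P1.r0=0
P0.r0=1 P1.r0=1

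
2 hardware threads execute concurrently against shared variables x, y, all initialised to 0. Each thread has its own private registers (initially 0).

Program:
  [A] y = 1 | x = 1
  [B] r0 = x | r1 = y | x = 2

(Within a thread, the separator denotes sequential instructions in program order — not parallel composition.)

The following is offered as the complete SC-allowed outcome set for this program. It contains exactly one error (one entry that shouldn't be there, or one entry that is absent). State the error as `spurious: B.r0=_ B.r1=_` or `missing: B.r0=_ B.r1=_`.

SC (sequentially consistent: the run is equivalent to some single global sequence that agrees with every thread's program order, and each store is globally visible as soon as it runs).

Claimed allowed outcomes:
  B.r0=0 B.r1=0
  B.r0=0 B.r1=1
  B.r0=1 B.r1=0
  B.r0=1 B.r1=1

outcome vector order: (B.r0,B.r1)
SC: 3 outcomes — {0/0, 0/1, 1/1}
claimed∖SC = {1/0}

spurious: B.r0=1 B.r1=0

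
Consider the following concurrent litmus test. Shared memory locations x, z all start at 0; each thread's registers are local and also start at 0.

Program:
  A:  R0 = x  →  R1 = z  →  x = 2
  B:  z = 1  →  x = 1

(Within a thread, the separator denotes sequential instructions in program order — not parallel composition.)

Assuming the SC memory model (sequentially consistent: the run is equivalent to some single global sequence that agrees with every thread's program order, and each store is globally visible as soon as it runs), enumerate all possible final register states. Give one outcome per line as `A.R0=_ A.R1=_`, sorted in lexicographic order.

A.R0=0 A.R1=0
A.R0=0 A.R1=1
A.R0=1 A.R1=1

outcome vector order: (A.R0,A.R1)
|SC outcomes| = 3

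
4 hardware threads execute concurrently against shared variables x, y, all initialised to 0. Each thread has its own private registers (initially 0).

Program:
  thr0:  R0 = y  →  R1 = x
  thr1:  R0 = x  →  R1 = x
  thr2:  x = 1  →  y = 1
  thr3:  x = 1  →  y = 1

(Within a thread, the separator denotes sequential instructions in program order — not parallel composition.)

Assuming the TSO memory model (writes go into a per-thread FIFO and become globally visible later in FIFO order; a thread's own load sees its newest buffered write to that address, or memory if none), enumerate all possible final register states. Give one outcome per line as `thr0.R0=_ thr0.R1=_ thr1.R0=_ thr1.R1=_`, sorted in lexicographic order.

thr0.R0=0 thr0.R1=0 thr1.R0=0 thr1.R1=0
thr0.R0=0 thr0.R1=0 thr1.R0=0 thr1.R1=1
thr0.R0=0 thr0.R1=0 thr1.R0=1 thr1.R1=1
thr0.R0=0 thr0.R1=1 thr1.R0=0 thr1.R1=0
thr0.R0=0 thr0.R1=1 thr1.R0=0 thr1.R1=1
thr0.R0=0 thr0.R1=1 thr1.R0=1 thr1.R1=1
thr0.R0=1 thr0.R1=1 thr1.R0=0 thr1.R1=0
thr0.R0=1 thr0.R1=1 thr1.R0=0 thr1.R1=1
thr0.R0=1 thr0.R1=1 thr1.R0=1 thr1.R1=1

outcome vector order: (thr0.R0,thr0.R1,thr1.R0,thr1.R1)
|TSO outcomes| = 9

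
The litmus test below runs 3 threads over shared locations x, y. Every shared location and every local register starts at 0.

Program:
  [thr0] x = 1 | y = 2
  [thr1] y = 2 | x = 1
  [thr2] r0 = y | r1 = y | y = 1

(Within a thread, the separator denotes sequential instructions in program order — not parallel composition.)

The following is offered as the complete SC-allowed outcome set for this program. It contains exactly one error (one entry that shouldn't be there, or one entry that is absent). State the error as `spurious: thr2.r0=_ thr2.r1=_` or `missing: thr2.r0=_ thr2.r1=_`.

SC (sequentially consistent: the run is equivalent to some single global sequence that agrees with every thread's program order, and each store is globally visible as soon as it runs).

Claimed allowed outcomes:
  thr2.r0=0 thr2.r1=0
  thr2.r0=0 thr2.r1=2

missing: thr2.r0=2 thr2.r1=2

outcome vector order: (thr2.r0,thr2.r1)
[SC] allowed = {<0 0> <0 2> <2 2>}
SC∖claimed = {<2 2>}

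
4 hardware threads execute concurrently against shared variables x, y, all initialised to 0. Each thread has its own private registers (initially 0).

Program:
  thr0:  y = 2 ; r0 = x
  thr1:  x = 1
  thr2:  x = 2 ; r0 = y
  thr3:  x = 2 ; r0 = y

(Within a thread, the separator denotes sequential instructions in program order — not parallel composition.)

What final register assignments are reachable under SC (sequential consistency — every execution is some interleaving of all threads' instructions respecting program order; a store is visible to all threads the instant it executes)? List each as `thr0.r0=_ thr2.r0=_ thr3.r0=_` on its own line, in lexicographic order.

outcome vector order: (thr0.r0,thr2.r0,thr3.r0)
|SC outcomes| = 9

thr0.r0=0 thr2.r0=2 thr3.r0=2
thr0.r0=1 thr2.r0=0 thr3.r0=0
thr0.r0=1 thr2.r0=0 thr3.r0=2
thr0.r0=1 thr2.r0=2 thr3.r0=0
thr0.r0=1 thr2.r0=2 thr3.r0=2
thr0.r0=2 thr2.r0=0 thr3.r0=0
thr0.r0=2 thr2.r0=0 thr3.r0=2
thr0.r0=2 thr2.r0=2 thr3.r0=0
thr0.r0=2 thr2.r0=2 thr3.r0=2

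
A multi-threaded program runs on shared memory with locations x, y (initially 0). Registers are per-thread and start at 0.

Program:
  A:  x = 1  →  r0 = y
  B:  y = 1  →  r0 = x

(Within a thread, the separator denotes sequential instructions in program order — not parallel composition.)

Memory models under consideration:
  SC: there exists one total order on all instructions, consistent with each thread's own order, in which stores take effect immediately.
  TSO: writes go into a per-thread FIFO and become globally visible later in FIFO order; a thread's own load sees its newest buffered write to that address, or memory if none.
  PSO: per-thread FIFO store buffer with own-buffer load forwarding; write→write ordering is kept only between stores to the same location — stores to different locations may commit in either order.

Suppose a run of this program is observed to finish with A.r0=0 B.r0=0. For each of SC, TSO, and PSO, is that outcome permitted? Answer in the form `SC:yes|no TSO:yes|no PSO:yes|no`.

outcome vector order: (A.r0,B.r0)
under SC → (0,1), (1,0), (1,1)
under TSO → (0,0), (0,1), (1,0), (1,1)
under PSO → (0,0), (0,1), (1,0), (1,1)
target (0,0) ∈ {TSO,PSO}

SC:no TSO:yes PSO:yes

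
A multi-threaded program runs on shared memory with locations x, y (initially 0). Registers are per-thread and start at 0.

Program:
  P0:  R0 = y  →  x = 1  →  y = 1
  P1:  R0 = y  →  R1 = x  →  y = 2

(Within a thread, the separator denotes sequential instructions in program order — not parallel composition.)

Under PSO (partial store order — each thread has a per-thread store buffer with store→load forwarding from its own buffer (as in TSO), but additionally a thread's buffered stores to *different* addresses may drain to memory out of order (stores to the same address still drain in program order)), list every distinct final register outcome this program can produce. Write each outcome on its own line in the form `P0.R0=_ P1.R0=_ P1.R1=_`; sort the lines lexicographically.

P0.R0=0 P1.R0=0 P1.R1=0
P0.R0=0 P1.R0=0 P1.R1=1
P0.R0=0 P1.R0=1 P1.R1=0
P0.R0=0 P1.R0=1 P1.R1=1
P0.R0=2 P1.R0=0 P1.R1=0

outcome vector order: (P0.R0,P1.R0,P1.R1)
|PSO outcomes| = 5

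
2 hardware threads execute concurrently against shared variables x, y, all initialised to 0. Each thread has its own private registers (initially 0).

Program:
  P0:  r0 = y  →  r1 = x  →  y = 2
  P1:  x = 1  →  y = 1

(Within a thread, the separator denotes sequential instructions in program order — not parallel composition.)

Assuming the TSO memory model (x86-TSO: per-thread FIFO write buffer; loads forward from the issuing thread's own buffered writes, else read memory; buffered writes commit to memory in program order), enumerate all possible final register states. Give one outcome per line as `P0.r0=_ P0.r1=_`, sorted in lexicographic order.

P0.r0=0 P0.r1=0
P0.r0=0 P0.r1=1
P0.r0=1 P0.r1=1

outcome vector order: (P0.r0,P0.r1)
|TSO outcomes| = 3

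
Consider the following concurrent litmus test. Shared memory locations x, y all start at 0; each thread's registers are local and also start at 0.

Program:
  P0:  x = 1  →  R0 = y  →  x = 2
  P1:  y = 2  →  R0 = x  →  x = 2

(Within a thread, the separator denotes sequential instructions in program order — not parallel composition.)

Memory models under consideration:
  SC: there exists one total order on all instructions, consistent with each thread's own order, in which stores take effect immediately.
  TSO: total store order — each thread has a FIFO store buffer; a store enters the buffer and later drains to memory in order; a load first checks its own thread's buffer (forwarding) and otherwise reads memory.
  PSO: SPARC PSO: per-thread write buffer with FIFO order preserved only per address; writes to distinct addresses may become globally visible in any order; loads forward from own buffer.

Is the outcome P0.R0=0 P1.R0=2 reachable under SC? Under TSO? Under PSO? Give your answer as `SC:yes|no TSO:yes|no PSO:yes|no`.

outcome vector order: (P0.R0,P1.R0)
SC (5): (0,1), (0,2), (2,0), (2,1), (2,2)
TSO (6): (0,0), (0,1), (0,2), (2,0), (2,1), (2,2)
PSO (6): (0,0), (0,1), (0,2), (2,0), (2,1), (2,2)
target (0,2) ∈ {SC,TSO,PSO}

SC:yes TSO:yes PSO:yes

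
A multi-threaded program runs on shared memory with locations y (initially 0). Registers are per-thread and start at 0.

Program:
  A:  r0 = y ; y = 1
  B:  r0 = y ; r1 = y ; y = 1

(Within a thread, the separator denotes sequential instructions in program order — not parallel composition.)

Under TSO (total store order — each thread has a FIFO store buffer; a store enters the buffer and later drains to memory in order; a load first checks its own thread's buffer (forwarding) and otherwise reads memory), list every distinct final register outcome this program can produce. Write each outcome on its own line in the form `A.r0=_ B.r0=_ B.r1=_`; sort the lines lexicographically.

A.r0=0 B.r0=0 B.r1=0
A.r0=0 B.r0=0 B.r1=1
A.r0=0 B.r0=1 B.r1=1
A.r0=1 B.r0=0 B.r1=0

outcome vector order: (A.r0,B.r0,B.r1)
|TSO outcomes| = 4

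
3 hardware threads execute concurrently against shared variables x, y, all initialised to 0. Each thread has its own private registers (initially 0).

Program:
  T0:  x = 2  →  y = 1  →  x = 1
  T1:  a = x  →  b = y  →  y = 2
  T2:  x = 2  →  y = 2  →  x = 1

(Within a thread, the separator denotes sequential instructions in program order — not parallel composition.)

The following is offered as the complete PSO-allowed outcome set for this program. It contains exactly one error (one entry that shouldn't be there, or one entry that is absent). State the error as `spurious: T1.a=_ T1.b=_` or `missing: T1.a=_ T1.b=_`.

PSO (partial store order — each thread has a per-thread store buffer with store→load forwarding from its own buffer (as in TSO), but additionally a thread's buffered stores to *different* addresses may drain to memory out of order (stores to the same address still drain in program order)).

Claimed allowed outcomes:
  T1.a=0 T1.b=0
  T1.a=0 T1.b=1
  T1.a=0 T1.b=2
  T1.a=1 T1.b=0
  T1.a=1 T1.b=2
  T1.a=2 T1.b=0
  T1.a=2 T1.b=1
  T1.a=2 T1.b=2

missing: T1.a=1 T1.b=1

outcome vector order: (T1.a,T1.b)
PSO (9): 00 01 02 10 11 12 20 21 22
PSO∖claimed = {11}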